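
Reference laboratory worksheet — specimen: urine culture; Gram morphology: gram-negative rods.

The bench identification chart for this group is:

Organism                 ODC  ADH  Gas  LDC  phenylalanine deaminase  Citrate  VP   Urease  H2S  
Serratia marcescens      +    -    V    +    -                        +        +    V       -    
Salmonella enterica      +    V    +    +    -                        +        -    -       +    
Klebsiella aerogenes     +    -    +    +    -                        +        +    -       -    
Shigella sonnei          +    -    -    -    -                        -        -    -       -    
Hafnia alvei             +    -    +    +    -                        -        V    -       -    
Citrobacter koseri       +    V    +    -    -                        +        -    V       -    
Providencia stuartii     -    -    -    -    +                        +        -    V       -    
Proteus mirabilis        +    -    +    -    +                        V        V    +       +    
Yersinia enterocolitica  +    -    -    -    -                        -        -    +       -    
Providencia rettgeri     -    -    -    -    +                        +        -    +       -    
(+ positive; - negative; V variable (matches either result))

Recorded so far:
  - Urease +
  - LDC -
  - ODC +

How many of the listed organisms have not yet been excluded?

3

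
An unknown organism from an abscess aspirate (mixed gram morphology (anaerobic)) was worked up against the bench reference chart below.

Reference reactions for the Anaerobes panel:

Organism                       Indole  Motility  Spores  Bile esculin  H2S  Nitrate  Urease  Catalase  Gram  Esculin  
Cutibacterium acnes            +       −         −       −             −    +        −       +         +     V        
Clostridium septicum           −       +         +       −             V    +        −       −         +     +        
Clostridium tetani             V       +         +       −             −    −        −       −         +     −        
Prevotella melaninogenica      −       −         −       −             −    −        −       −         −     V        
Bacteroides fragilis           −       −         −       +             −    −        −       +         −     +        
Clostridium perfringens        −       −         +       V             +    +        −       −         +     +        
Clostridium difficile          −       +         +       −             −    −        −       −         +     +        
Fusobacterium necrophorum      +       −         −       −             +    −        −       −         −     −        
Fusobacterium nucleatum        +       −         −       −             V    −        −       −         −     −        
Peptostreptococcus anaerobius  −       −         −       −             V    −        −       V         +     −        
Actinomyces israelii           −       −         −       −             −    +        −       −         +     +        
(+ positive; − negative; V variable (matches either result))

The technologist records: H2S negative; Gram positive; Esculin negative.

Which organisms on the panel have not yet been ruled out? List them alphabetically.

Clostridium tetani, Cutibacterium acnes, Peptostreptococcus anaerobius

Esculin −: excludes 5 organisms — 6 left.
Gram +: excludes Prevotella melaninogenica, Fusobacterium necrophorum, Fusobacterium nucleatum — 3 left.
H2S −: all 3 remaining candidates are consistent.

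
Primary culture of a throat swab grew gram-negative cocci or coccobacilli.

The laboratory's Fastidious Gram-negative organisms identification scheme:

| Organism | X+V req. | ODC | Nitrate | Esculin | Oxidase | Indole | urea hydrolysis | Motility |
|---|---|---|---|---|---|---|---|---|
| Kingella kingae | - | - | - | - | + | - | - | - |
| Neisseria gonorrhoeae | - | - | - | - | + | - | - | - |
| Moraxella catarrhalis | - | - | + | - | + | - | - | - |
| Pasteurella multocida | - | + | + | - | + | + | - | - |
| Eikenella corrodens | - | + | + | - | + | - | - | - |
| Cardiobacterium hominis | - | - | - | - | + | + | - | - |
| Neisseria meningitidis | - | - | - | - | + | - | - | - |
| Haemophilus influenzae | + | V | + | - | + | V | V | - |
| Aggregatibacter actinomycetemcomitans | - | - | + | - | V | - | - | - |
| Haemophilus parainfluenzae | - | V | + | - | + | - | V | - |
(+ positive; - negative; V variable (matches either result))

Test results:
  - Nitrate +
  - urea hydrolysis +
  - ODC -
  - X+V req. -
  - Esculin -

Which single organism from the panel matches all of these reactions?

ODC -: excludes Pasteurella multocida, Eikenella corrodens — 8 left.
urea hydrolysis +: excludes 6 organisms — 2 left.
Esculin -: all 2 remaining candidates are consistent.
Nitrate +: all 2 remaining candidates are consistent.
X+V req. -: excludes Haemophilus influenzae — 1 left.

Haemophilus parainfluenzae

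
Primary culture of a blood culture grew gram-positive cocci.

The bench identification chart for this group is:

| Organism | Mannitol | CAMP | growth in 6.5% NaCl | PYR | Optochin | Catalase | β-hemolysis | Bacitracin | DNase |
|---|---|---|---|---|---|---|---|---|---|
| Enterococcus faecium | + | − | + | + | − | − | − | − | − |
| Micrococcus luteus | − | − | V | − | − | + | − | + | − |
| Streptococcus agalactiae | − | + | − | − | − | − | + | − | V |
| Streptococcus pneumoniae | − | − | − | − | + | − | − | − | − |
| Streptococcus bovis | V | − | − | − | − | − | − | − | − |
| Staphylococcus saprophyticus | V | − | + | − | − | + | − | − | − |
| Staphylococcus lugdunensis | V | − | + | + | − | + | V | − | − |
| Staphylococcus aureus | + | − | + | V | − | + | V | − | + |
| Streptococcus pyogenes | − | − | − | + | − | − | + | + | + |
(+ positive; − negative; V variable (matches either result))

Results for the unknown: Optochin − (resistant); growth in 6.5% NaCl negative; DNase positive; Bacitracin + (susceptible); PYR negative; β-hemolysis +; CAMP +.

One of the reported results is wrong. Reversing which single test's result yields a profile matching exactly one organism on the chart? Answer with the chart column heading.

Bacitracin

As reported, no row in the chart matches all 7 reactions.
Reversing β-hemolysis → still no organism matches.
Reversing growth in 6.5% NaCl → still no organism matches.
Reversing Optochin → still no organism matches.
Reversing PYR → still no organism matches.
Reversing DNase → still no organism matches.
Reversing CAMP → still no organism matches.
Reversing Bacitracin (to −) → unique match: Streptococcus agalactiae.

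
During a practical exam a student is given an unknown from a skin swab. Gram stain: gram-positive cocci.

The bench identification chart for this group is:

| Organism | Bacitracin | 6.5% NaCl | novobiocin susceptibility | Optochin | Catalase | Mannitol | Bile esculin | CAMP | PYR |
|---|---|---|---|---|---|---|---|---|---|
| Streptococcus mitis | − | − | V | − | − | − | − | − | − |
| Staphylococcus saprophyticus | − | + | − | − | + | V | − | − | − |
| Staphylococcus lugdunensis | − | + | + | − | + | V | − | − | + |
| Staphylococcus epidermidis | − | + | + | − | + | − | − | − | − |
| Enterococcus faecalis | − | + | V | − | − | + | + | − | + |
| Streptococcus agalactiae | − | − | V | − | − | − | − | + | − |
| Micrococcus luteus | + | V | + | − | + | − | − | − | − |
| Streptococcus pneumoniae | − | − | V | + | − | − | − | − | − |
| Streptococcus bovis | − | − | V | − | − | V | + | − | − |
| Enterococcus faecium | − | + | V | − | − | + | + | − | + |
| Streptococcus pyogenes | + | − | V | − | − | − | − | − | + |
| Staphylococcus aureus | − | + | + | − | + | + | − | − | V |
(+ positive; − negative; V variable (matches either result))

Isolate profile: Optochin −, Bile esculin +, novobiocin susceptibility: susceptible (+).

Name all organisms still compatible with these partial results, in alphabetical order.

Enterococcus faecalis, Enterococcus faecium, Streptococcus bovis

Optochin −: excludes Streptococcus pneumoniae — 11 left.
novobiocin susceptibility +: excludes Staphylococcus saprophyticus — 10 left.
Bile esculin +: excludes 7 organisms — 3 left.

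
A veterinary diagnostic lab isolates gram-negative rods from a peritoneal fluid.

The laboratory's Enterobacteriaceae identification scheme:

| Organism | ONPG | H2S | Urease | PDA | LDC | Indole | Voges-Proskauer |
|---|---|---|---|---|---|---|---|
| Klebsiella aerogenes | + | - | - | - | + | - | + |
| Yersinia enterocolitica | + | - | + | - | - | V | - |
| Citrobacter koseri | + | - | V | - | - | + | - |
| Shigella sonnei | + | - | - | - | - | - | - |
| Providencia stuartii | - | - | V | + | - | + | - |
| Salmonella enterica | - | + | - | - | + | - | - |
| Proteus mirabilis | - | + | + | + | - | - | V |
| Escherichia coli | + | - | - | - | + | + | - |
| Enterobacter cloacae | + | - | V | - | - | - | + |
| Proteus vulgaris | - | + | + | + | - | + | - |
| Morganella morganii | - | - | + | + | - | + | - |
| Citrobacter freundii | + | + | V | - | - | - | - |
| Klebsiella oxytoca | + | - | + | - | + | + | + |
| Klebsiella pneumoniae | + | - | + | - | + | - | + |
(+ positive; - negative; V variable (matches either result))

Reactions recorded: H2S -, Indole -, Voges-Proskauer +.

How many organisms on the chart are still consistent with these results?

3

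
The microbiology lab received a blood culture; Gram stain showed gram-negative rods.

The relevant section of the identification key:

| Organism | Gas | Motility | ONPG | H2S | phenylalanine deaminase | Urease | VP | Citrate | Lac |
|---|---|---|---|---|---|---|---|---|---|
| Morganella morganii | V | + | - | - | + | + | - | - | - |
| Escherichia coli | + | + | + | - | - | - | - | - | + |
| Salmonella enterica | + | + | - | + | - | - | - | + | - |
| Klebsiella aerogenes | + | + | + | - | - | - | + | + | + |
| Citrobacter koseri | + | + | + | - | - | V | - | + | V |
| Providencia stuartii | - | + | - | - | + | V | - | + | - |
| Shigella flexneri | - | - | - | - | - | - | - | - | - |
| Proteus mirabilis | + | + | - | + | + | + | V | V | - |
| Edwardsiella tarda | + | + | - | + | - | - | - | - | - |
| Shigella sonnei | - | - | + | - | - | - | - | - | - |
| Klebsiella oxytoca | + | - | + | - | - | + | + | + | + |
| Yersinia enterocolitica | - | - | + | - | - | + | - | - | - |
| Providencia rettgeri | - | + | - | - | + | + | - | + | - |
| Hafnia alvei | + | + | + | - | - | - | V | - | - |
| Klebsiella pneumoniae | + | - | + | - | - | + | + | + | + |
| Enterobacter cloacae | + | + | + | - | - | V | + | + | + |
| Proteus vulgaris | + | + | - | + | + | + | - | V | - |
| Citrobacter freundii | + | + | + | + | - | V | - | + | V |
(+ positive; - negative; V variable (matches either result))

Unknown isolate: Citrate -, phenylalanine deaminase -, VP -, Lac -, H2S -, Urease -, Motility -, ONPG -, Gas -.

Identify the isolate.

Shigella flexneri

phenylalanine deaminase -: excludes 5 organisms — 13 left.
Urease -: excludes Klebsiella oxytoca, Yersinia enterocolitica, Klebsiella pneumoniae — 10 left.
Lac -: excludes Escherichia coli, Klebsiella aerogenes, Enterobacter cloacae — 7 left.
ONPG -: excludes Citrobacter koseri, Shigella sonnei, Hafnia alvei, Citrobacter freundii — 3 left.
Motility -: excludes Salmonella enterica, Edwardsiella tarda — 1 left.
Gas -: the one remaining candidate is consistent.
H2S -: the one remaining candidate is consistent.
VP -: the one remaining candidate is consistent.
Citrate -: the one remaining candidate is consistent.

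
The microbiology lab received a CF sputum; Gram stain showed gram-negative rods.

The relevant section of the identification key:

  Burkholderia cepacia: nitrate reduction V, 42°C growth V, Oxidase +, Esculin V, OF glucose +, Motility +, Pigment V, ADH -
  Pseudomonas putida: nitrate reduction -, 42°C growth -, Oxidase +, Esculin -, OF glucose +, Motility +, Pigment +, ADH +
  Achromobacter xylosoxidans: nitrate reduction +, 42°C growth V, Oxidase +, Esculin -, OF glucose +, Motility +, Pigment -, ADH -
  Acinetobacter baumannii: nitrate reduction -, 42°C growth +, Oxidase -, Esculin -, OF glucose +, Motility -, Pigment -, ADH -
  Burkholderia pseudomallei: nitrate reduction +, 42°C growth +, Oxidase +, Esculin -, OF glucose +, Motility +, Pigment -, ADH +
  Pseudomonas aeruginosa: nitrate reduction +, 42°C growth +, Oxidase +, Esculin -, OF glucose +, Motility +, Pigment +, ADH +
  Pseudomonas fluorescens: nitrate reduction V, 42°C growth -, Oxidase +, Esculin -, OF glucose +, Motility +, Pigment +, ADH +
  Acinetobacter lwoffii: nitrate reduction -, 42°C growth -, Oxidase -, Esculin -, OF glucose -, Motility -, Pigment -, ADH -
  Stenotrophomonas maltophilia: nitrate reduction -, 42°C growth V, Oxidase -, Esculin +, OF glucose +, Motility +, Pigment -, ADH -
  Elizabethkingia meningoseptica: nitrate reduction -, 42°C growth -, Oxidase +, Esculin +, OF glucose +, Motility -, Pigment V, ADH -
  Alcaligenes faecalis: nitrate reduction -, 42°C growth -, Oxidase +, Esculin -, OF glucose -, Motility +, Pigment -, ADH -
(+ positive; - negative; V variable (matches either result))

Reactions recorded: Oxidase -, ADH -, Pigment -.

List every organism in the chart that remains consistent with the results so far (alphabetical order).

Acinetobacter baumannii, Acinetobacter lwoffii, Stenotrophomonas maltophilia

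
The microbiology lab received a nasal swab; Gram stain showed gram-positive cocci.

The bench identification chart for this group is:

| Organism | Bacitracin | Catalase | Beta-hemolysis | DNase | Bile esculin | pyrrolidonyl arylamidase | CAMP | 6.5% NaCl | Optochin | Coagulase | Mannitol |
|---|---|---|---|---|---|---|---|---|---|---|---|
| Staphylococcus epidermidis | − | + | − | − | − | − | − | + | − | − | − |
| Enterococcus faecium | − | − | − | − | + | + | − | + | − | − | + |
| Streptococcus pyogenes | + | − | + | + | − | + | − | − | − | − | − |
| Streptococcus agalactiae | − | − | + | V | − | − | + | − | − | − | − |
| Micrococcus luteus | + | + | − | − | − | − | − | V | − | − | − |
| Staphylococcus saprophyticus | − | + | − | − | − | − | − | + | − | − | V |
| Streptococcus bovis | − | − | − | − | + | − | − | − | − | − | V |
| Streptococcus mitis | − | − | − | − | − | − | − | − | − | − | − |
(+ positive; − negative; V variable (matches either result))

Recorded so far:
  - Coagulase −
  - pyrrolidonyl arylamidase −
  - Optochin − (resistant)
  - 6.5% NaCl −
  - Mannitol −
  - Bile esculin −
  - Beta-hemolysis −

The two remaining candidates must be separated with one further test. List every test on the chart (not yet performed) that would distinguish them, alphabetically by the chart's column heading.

pyrrolidonyl arylamidase −: excludes Enterococcus faecium, Streptococcus pyogenes — 6 left.
Mannitol −: all 6 remaining candidates are consistent.
Coagulase −: all 6 remaining candidates are consistent.
Optochin −: all 6 remaining candidates are consistent.
6.5% NaCl −: excludes Staphylococcus epidermidis, Staphylococcus saprophyticus — 4 left.
Bile esculin −: excludes Streptococcus bovis — 3 left.
Beta-hemolysis −: excludes Streptococcus agalactiae — 2 left.
Two candidates remain: Micrococcus luteus and Streptococcus mitis.
  Bacitracin: Micrococcus luteus +, Streptococcus mitis − — discriminates.
  Catalase: Micrococcus luteus +, Streptococcus mitis − — discriminates.
  DNase: − vs − — same for both, does not separate.
  CAMP: − vs − — same for both, does not separate.

Bacitracin, Catalase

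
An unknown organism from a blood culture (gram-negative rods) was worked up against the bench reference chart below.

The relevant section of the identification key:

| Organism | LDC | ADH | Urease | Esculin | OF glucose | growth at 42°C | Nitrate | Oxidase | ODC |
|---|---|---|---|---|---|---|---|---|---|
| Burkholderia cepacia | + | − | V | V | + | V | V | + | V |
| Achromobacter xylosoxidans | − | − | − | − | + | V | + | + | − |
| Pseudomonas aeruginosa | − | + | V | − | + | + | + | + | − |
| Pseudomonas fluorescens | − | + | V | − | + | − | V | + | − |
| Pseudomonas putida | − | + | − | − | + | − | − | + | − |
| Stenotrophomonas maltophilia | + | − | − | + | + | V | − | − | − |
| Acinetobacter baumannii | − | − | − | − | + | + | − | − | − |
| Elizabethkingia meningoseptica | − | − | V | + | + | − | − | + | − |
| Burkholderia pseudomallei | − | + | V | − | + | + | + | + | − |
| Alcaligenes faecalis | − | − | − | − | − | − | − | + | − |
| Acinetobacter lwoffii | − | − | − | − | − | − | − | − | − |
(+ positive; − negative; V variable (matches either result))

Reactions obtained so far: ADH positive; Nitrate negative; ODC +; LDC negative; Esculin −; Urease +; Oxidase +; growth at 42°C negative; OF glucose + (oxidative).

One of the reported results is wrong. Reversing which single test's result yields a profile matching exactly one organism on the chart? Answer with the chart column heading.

As reported, no row in the chart matches all 9 reactions.
Reversing Urease → still no organism matches.
Reversing OF glucose → still no organism matches.
Reversing ADH → still no organism matches.
Reversing ODC (to −) → unique match: Pseudomonas fluorescens.
Reversing Nitrate → still no organism matches.
Reversing growth at 42°C → still no organism matches.
Reversing Esculin → still no organism matches.
Reversing LDC → still no organism matches.
Reversing Oxidase → still no organism matches.

ODC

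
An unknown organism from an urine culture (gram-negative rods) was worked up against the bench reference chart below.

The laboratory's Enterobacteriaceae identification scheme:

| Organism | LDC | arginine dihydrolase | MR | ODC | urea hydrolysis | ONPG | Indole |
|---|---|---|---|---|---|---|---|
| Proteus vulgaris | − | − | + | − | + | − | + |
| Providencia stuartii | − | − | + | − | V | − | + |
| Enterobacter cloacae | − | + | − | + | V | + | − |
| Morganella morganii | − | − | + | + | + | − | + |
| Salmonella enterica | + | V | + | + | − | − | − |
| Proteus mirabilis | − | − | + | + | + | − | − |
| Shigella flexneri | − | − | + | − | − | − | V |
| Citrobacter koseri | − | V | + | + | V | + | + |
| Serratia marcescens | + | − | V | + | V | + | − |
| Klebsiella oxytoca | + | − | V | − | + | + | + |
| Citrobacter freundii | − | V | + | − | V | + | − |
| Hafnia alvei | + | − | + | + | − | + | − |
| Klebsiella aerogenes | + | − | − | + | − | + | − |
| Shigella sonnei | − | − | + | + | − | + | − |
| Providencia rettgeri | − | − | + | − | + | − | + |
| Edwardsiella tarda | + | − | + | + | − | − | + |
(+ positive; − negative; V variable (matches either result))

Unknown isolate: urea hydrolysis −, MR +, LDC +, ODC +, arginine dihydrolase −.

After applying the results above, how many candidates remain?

urea hydrolysis −: excludes 5 organisms — 11 left.
arginine dihydrolase −: excludes Enterobacter cloacae — 10 left.
LDC +: excludes 5 organisms — 5 left.
ODC +: all 5 remaining candidates are consistent.
MR +: excludes Klebsiella aerogenes — 4 left.
Still consistent: Edwardsiella tarda, Hafnia alvei, Salmonella enterica, Serratia marcescens.

4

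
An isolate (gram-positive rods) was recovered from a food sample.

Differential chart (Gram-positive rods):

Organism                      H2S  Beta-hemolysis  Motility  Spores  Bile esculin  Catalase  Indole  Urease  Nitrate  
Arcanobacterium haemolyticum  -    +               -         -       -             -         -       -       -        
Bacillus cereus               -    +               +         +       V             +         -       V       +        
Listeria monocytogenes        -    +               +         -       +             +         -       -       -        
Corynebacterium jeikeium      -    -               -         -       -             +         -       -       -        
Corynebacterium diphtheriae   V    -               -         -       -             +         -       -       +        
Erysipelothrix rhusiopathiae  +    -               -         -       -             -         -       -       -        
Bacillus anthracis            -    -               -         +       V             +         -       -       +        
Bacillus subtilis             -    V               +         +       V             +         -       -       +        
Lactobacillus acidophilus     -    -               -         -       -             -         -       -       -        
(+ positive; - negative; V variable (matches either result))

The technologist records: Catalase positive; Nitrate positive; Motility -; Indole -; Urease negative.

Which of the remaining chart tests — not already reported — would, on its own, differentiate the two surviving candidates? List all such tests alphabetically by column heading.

Indole -: all 9 remaining candidates are consistent.
Motility -: excludes Bacillus cereus, Listeria monocytogenes, Bacillus subtilis — 6 left.
Catalase +: excludes Arcanobacterium haemolyticum, Erysipelothrix rhusiopathiae, Lactobacillus acidophilus — 3 left.
Urease -: all 3 remaining candidates are consistent.
Nitrate +: excludes Corynebacterium jeikeium — 2 left.
Two candidates remain: Bacillus anthracis and Corynebacterium diphtheriae.
  H2S: - vs V — variable for at least one, does not separate.
  Beta-hemolysis: - vs - — same for both, does not separate.
  Spores: Bacillus anthracis +, Corynebacterium diphtheriae - — discriminates.
  Bile esculin: V vs - — variable for at least one, does not separate.

Spores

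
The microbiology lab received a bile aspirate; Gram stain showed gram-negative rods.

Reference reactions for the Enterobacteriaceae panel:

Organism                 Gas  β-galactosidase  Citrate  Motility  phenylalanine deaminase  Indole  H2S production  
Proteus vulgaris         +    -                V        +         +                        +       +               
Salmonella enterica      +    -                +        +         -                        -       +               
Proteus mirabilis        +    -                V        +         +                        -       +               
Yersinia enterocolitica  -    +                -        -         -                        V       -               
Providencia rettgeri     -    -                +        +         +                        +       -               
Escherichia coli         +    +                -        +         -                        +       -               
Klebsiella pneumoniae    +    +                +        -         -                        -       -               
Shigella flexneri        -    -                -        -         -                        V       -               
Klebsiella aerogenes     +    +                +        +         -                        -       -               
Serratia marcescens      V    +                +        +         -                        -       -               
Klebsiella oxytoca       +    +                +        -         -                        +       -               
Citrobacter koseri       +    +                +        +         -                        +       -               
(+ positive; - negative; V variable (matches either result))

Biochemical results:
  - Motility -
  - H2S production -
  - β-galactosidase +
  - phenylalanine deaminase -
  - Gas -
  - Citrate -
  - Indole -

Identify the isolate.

Yersinia enterocolitica

Motility -: excludes 8 organisms — 4 left.
β-galactosidase +: excludes Shigella flexneri — 3 left.
Gas -: excludes Klebsiella pneumoniae, Klebsiella oxytoca — 1 left.
H2S production -: the one remaining candidate is consistent.
Citrate -: the one remaining candidate is consistent.
Indole -: the one remaining candidate is consistent.
phenylalanine deaminase -: the one remaining candidate is consistent.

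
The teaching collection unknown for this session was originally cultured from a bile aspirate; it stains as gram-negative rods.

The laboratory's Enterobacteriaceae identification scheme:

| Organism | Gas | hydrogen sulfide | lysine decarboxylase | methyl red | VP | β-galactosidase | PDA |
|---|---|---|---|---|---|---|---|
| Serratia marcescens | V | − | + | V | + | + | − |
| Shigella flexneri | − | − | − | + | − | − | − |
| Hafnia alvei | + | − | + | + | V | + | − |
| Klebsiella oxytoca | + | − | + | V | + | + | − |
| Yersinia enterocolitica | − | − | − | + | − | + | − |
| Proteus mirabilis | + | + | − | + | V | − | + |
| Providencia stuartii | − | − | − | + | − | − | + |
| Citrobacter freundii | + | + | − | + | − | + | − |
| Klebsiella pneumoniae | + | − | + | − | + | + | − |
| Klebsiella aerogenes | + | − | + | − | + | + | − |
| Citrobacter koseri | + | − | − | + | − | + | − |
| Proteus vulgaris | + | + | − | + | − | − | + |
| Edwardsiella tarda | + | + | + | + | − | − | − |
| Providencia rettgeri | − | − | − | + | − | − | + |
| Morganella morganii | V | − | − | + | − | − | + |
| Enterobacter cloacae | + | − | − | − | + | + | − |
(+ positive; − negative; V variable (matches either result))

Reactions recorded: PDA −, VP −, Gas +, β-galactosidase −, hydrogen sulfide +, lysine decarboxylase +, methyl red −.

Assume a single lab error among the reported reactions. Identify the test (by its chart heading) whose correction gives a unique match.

As reported, no row in the chart matches all 7 reactions.
Reversing lysine decarboxylase → still no organism matches.
Reversing methyl red (to +) → unique match: Edwardsiella tarda.
Reversing PDA → still no organism matches.
Reversing β-galactosidase → still no organism matches.
Reversing hydrogen sulfide → still no organism matches.
Reversing VP → still no organism matches.
Reversing Gas → still no organism matches.

methyl red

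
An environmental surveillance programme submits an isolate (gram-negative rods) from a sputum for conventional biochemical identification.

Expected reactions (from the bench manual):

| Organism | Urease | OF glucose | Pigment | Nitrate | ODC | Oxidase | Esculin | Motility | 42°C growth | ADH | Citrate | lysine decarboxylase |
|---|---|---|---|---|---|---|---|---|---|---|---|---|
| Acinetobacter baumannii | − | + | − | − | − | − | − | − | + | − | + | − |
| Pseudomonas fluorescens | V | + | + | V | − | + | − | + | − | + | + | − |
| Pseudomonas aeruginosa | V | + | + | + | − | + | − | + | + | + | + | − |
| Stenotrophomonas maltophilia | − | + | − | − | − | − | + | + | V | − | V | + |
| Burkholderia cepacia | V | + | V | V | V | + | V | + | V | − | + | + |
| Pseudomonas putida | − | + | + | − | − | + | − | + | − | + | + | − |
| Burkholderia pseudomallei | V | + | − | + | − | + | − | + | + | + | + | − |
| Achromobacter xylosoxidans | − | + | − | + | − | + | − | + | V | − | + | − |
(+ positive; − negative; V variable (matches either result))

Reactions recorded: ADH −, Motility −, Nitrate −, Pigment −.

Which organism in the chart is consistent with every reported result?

Acinetobacter baumannii

Nitrate −: excludes Pseudomonas aeruginosa, Burkholderia pseudomallei, Achromobacter xylosoxidans — 5 left.
Motility −: excludes Pseudomonas fluorescens, Stenotrophomonas maltophilia, Burkholderia cepacia, Pseudomonas putida — 1 left.
Pigment −: the one remaining candidate is consistent.
ADH −: the one remaining candidate is consistent.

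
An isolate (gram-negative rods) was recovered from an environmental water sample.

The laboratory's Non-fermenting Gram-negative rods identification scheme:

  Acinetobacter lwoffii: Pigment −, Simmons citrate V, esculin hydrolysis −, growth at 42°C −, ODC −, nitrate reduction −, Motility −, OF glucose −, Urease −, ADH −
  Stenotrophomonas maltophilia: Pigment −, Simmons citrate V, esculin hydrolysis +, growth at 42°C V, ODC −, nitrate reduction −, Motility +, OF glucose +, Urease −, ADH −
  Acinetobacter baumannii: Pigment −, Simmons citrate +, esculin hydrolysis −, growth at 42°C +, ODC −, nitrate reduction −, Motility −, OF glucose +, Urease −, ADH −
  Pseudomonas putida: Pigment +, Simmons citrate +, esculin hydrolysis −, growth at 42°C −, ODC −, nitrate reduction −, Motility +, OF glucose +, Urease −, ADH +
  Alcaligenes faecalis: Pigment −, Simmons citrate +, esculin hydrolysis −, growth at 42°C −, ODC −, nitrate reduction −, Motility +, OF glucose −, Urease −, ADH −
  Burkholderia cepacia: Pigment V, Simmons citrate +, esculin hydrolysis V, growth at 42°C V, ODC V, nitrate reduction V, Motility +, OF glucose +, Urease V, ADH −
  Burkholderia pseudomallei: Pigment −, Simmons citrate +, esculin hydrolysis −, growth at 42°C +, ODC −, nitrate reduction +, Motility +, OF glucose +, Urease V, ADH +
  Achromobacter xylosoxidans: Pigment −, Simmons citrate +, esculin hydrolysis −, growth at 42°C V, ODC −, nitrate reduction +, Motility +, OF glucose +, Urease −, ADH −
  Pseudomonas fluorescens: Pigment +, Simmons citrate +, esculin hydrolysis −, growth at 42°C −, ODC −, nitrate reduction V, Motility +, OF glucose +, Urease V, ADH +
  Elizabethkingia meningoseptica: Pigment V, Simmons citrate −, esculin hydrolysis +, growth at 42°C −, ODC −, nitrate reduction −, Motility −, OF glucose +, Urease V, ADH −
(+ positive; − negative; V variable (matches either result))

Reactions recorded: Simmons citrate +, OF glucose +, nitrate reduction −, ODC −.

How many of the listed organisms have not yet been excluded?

ODC −: all 10 remaining candidates are consistent.
nitrate reduction −: excludes Burkholderia pseudomallei, Achromobacter xylosoxidans — 8 left.
Simmons citrate +: excludes Elizabethkingia meningoseptica — 7 left.
OF glucose +: excludes Acinetobacter lwoffii, Alcaligenes faecalis — 5 left.
Still consistent: Acinetobacter baumannii, Burkholderia cepacia, Pseudomonas fluorescens, Pseudomonas putida, Stenotrophomonas maltophilia.

5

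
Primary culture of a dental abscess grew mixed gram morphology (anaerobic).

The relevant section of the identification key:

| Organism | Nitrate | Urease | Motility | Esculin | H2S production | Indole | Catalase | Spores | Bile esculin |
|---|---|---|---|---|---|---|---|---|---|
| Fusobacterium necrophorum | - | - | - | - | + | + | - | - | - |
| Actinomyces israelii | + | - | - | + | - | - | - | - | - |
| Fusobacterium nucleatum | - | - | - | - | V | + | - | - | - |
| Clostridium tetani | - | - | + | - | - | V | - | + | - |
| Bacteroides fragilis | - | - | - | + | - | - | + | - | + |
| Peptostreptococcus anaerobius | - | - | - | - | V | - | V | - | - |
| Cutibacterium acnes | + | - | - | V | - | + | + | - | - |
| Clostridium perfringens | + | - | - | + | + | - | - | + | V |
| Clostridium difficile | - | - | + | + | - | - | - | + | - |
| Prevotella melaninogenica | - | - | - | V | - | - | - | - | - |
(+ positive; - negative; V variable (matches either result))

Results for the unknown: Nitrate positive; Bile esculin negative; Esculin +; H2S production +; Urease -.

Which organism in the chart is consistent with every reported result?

Clostridium perfringens

H2S production +: excludes 6 organisms — 4 left.
Bile esculin -: all 4 remaining candidates are consistent.
Urease -: all 4 remaining candidates are consistent.
Esculin +: excludes Fusobacterium necrophorum, Fusobacterium nucleatum, Peptostreptococcus anaerobius — 1 left.
Nitrate +: the one remaining candidate is consistent.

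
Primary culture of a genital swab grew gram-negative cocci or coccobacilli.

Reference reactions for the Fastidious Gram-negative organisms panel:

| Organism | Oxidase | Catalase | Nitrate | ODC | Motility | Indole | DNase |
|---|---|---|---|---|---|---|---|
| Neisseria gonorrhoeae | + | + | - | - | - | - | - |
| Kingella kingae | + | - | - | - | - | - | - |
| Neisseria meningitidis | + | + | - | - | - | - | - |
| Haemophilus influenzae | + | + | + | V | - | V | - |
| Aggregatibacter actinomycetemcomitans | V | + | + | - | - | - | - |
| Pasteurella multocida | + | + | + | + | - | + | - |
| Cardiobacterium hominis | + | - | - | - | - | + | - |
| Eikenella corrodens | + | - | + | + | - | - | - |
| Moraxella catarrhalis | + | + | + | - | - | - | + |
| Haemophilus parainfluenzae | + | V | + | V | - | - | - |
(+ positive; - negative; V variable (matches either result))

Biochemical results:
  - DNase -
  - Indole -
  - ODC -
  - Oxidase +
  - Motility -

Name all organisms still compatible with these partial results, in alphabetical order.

Aggregatibacter actinomycetemcomitans, Haemophilus influenzae, Haemophilus parainfluenzae, Kingella kingae, Neisseria gonorrhoeae, Neisseria meningitidis

Motility -: all 10 remaining candidates are consistent.
Oxidase +: all 10 remaining candidates are consistent.
Indole -: excludes Pasteurella multocida, Cardiobacterium hominis — 8 left.
DNase -: excludes Moraxella catarrhalis — 7 left.
ODC -: excludes Eikenella corrodens — 6 left.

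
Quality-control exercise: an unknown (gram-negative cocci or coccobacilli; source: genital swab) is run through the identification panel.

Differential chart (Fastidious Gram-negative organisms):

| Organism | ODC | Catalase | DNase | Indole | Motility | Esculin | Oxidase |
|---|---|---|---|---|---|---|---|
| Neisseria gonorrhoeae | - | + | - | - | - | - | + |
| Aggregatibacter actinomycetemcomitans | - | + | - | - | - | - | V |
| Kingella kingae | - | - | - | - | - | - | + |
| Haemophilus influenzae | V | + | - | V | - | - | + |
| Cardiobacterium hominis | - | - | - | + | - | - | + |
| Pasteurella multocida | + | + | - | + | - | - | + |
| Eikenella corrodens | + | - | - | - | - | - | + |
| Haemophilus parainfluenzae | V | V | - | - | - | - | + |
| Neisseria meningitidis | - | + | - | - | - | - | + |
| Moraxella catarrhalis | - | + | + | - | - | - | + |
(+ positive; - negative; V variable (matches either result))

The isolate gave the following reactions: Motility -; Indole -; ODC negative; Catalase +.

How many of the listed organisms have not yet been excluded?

6

Motility -: all 10 remaining candidates are consistent.
ODC -: excludes Pasteurella multocida, Eikenella corrodens — 8 left.
Indole -: excludes Cardiobacterium hominis — 7 left.
Catalase +: excludes Kingella kingae — 6 left.
Still consistent: Aggregatibacter actinomycetemcomitans, Haemophilus influenzae, Haemophilus parainfluenzae, Moraxella catarrhalis, Neisseria gonorrhoeae, Neisseria meningitidis.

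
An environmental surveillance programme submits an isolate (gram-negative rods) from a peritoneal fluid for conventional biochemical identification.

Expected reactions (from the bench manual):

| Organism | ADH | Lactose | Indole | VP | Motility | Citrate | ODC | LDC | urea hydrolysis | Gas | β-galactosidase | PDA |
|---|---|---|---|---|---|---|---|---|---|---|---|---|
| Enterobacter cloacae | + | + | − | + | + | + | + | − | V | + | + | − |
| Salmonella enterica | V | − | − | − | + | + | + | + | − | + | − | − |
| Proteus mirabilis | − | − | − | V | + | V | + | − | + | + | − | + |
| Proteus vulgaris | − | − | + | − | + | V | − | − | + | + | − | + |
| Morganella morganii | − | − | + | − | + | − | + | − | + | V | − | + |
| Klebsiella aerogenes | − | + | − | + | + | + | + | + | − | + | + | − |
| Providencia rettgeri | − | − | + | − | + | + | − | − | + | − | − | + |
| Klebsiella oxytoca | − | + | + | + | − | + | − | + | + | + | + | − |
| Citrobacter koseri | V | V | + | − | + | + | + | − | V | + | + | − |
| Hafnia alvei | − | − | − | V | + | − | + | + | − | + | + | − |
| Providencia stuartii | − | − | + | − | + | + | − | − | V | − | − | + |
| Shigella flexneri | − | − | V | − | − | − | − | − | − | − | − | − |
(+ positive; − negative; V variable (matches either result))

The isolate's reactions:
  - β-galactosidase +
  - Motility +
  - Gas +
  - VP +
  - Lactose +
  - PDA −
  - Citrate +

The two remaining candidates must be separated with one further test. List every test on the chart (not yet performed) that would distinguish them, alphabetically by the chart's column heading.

ADH, LDC

VP +: excludes 7 organisms — 5 left.
Gas +: all 5 remaining candidates are consistent.
Citrate +: excludes Hafnia alvei — 4 left.
β-galactosidase +: excludes Proteus mirabilis — 3 left.
PDA −: all 3 remaining candidates are consistent.
Lactose +: all 3 remaining candidates are consistent.
Motility +: excludes Klebsiella oxytoca — 2 left.
Two candidates remain: Enterobacter cloacae and Klebsiella aerogenes.
  ADH: Enterobacter cloacae +, Klebsiella aerogenes − — discriminates.
  Indole: − vs − — same for both, does not separate.
  ODC: + vs + — same for both, does not separate.
  LDC: Enterobacter cloacae −, Klebsiella aerogenes + — discriminates.
  urea hydrolysis: V vs − — variable for at least one, does not separate.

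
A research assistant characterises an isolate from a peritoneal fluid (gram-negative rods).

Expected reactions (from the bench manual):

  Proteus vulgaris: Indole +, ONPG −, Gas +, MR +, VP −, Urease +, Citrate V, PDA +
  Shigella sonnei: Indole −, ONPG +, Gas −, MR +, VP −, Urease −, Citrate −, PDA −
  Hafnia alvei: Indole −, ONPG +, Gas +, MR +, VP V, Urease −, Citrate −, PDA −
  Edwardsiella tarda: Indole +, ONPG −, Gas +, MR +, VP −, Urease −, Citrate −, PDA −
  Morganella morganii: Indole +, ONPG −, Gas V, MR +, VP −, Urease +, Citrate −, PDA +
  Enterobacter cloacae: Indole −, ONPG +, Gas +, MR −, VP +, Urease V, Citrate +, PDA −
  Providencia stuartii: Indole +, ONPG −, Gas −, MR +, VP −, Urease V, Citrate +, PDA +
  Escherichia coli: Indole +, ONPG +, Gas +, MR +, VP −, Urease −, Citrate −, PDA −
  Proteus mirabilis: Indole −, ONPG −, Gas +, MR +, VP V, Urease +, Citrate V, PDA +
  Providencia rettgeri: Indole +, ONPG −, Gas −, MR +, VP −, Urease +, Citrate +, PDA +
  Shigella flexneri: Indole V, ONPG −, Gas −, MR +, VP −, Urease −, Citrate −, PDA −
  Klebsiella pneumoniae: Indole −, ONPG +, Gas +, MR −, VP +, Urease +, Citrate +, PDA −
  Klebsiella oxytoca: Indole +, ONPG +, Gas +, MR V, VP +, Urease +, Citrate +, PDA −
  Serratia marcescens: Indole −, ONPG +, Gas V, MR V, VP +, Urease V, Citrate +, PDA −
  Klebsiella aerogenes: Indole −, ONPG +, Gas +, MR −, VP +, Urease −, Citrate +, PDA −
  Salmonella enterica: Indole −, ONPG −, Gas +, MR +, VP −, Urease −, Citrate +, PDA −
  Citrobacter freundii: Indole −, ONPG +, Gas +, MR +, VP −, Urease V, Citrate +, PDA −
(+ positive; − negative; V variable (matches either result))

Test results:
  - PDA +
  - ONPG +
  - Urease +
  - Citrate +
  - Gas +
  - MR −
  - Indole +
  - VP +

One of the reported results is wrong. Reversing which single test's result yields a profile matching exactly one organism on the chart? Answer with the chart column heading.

As reported, no row in the chart matches all 8 reactions.
Reversing Citrate → still no organism matches.
Reversing VP → still no organism matches.
Reversing ONPG → still no organism matches.
Reversing PDA (to −) → unique match: Klebsiella oxytoca.
Reversing Indole → still no organism matches.
Reversing Gas → still no organism matches.
Reversing Urease → still no organism matches.
Reversing MR → still no organism matches.

PDA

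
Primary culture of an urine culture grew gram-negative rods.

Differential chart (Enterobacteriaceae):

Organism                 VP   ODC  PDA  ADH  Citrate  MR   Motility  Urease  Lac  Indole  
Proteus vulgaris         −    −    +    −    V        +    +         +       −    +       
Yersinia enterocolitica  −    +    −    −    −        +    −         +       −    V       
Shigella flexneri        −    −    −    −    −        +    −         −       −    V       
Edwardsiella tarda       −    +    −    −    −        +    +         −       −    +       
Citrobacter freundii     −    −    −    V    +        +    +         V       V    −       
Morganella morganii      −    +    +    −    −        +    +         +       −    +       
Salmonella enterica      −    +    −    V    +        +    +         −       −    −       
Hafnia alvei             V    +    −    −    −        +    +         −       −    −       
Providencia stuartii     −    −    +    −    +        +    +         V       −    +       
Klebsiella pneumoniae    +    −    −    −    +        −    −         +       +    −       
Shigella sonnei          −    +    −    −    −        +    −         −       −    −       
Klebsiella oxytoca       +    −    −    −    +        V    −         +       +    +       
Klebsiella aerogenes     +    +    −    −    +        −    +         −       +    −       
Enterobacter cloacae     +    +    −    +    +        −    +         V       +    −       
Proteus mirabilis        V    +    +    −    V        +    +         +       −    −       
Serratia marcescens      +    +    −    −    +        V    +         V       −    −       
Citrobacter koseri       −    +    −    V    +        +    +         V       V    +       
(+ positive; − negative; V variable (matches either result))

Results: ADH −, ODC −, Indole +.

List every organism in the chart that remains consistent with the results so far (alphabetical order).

ODC −: excludes 11 organisms — 6 left.
Indole +: excludes Citrobacter freundii, Klebsiella pneumoniae — 4 left.
ADH −: all 4 remaining candidates are consistent.

Klebsiella oxytoca, Proteus vulgaris, Providencia stuartii, Shigella flexneri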